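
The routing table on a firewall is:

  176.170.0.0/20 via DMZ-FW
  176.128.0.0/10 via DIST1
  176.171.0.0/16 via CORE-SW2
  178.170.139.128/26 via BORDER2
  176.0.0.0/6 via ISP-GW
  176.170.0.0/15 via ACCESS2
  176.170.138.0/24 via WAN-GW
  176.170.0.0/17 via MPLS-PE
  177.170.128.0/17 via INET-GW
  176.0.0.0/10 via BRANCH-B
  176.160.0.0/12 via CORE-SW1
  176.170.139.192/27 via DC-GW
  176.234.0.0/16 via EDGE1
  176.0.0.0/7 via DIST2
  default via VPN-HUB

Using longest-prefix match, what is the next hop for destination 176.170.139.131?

Routes whose prefix contains 176.170.139.131:
  0.0.0.0/0 (default, matches everything) -> VPN-HUB
  176.0.0.0/6 (176.0.0.0 - 179.255.255.255) -> ISP-GW
  176.0.0.0/7 (176.0.0.0 - 177.255.255.255) -> DIST2
  176.128.0.0/10 (176.128.0.0 - 176.191.255.255) -> DIST1
  176.160.0.0/12 (176.160.0.0 - 176.175.255.255) -> CORE-SW1
  176.170.0.0/15 (176.170.0.0 - 176.171.255.255) -> ACCESS2
More-specific entries that do NOT match:
  176.170.139.192/27 (176.170.139.192 - 176.170.139.223) does not contain 176.170.139.131
  178.170.139.128/26 (178.170.139.128 - 178.170.139.191) does not contain 176.170.139.131
  176.170.138.0/24 (176.170.138.0 - 176.170.138.255) does not contain 176.170.139.131
  176.170.0.0/20 (176.170.0.0 - 176.170.15.255) does not contain 176.170.139.131
  176.170.0.0/17 (176.170.0.0 - 176.170.127.255) does not contain 176.170.139.131
  177.170.128.0/17 (177.170.128.0 - 177.170.255.255) does not contain 176.170.139.131
  176.171.0.0/16 (176.171.0.0 - 176.171.255.255) does not contain 176.170.139.131
  176.234.0.0/16 (176.234.0.0 - 176.234.255.255) does not contain 176.170.139.131
Longest matching prefix is /15 -> next hop ACCESS2.

ACCESS2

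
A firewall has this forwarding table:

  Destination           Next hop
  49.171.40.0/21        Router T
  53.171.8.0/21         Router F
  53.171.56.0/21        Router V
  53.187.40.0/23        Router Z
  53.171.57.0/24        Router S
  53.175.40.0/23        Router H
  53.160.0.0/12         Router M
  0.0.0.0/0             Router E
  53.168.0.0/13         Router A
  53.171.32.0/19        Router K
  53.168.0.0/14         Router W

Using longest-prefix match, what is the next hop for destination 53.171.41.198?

Router K

Routes whose prefix contains 53.171.41.198:
  0.0.0.0/0 (default, matches everything) -> Router E
  53.160.0.0/12 (53.160.0.0 - 53.175.255.255) -> Router M
  53.168.0.0/13 (53.168.0.0 - 53.175.255.255) -> Router A
  53.168.0.0/14 (53.168.0.0 - 53.171.255.255) -> Router W
  53.171.32.0/19 (53.171.32.0 - 53.171.63.255) -> Router K
More-specific entries that do NOT match:
  53.171.57.0/24 (53.171.57.0 - 53.171.57.255) does not contain 53.171.41.198
  53.187.40.0/23 (53.187.40.0 - 53.187.41.255) does not contain 53.171.41.198
  53.175.40.0/23 (53.175.40.0 - 53.175.41.255) does not contain 53.171.41.198
  49.171.40.0/21 (49.171.40.0 - 49.171.47.255) does not contain 53.171.41.198
  53.171.8.0/21 (53.171.8.0 - 53.171.15.255) does not contain 53.171.41.198
  53.171.56.0/21 (53.171.56.0 - 53.171.63.255) does not contain 53.171.41.198
Longest matching prefix is /19 -> next hop Router K.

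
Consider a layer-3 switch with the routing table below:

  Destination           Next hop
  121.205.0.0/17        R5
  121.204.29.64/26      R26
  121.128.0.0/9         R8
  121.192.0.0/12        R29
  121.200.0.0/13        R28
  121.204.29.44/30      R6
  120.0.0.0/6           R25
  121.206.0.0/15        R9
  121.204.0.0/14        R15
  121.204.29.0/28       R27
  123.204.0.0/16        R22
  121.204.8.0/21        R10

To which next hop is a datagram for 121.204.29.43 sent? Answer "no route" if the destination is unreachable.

Routes whose prefix contains 121.204.29.43:
  120.0.0.0/6 (120.0.0.0 - 123.255.255.255) -> R25
  121.128.0.0/9 (121.128.0.0 - 121.255.255.255) -> R8
  121.192.0.0/12 (121.192.0.0 - 121.207.255.255) -> R29
  121.200.0.0/13 (121.200.0.0 - 121.207.255.255) -> R28
  121.204.0.0/14 (121.204.0.0 - 121.207.255.255) -> R15
More-specific entries that do NOT match:
  121.204.29.44/30 (121.204.29.44 - 121.204.29.47) does not contain 121.204.29.43
  121.204.29.0/28 (121.204.29.0 - 121.204.29.15) does not contain 121.204.29.43
  121.204.29.64/26 (121.204.29.64 - 121.204.29.127) does not contain 121.204.29.43
  121.204.8.0/21 (121.204.8.0 - 121.204.15.255) does not contain 121.204.29.43
  121.205.0.0/17 (121.205.0.0 - 121.205.127.255) does not contain 121.204.29.43
  123.204.0.0/16 (123.204.0.0 - 123.204.255.255) does not contain 121.204.29.43
  121.206.0.0/15 (121.206.0.0 - 121.207.255.255) does not contain 121.204.29.43
Longest matching prefix is /14 -> next hop R15.

R15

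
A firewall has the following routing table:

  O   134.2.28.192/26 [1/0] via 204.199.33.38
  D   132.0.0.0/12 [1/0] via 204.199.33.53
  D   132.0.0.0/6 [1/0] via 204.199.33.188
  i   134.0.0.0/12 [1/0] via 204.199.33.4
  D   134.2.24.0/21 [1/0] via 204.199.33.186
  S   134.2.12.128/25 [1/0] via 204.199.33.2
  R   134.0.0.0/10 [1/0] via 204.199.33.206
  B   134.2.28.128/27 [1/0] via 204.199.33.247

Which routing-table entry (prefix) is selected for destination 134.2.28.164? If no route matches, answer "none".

Entries matching 134.2.28.164:
  132.0.0.0/6 (132.0.0.0 - 135.255.255.255)
  134.0.0.0/10 (134.0.0.0 - 134.63.255.255)
  134.0.0.0/12 (134.0.0.0 - 134.15.255.255)
  134.2.24.0/21 (134.2.24.0 - 134.2.31.255)
Most specific is 134.2.24.0/21.

134.2.24.0/21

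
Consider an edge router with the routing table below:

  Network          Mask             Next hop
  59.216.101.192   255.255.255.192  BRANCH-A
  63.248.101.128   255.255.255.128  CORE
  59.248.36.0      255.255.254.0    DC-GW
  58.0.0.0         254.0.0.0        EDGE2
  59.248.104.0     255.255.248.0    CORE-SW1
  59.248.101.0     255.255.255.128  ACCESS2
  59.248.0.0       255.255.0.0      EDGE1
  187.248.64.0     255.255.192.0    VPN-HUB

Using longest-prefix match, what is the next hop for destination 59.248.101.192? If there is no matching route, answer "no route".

EDGE1

Routes whose prefix contains 59.248.101.192:
  58.0.0.0/7 (58.0.0.0 - 59.255.255.255) -> EDGE2
  59.248.0.0/16 (59.248.0.0 - 59.248.255.255) -> EDGE1
More-specific entries that do NOT match:
  59.216.101.192/26 (59.216.101.192 - 59.216.101.255) does not contain 59.248.101.192
  63.248.101.128/25 (63.248.101.128 - 63.248.101.255) does not contain 59.248.101.192
  59.248.101.0/25 (59.248.101.0 - 59.248.101.127) does not contain 59.248.101.192
  59.248.36.0/23 (59.248.36.0 - 59.248.37.255) does not contain 59.248.101.192
  59.248.104.0/21 (59.248.104.0 - 59.248.111.255) does not contain 59.248.101.192
  187.248.64.0/18 (187.248.64.0 - 187.248.127.255) does not contain 59.248.101.192
Longest matching prefix is /16 -> next hop EDGE1.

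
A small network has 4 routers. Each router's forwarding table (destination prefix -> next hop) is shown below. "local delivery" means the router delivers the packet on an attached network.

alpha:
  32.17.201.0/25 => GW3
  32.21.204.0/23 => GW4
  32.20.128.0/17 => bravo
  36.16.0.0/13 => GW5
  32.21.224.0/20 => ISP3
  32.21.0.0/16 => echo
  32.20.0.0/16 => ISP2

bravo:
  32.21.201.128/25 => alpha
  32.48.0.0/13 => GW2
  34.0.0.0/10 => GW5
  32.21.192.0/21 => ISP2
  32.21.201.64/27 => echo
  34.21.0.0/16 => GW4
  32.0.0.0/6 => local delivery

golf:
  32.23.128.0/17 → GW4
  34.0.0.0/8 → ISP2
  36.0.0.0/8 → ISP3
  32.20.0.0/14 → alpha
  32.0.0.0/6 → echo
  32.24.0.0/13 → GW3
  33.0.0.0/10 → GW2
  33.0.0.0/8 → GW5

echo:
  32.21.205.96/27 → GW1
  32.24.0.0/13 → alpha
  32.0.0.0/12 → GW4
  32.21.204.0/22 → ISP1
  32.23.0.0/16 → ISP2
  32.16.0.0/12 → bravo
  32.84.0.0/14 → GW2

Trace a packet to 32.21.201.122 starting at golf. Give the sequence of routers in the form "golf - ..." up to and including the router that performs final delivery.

golf - alpha - echo - bravo

At golf: longest match for 32.21.201.122 is 32.20.0.0/14 -> alpha
At alpha: longest match for 32.21.201.122 is 32.21.0.0/16 -> echo
At echo: longest match for 32.21.201.122 is 32.16.0.0/12 -> bravo
At bravo: longest match for 32.21.201.122 is 32.0.0.0/6 -> local delivery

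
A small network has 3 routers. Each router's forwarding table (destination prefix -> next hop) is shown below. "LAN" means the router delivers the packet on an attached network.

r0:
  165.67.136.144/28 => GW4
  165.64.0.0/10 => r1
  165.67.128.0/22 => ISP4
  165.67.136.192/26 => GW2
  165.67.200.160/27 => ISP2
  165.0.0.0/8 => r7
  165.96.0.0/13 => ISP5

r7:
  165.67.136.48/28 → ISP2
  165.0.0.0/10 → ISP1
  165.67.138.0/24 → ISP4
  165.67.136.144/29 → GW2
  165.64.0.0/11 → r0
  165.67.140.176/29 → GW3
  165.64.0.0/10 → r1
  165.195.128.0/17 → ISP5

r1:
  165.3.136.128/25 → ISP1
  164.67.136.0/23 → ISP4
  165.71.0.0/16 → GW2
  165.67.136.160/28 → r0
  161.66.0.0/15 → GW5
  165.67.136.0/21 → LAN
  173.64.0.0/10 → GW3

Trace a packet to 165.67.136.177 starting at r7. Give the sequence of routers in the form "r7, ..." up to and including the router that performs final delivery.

At r7: longest match for 165.67.136.177 is 165.64.0.0/11 -> r0
At r0: longest match for 165.67.136.177 is 165.64.0.0/10 -> r1
At r1: longest match for 165.67.136.177 is 165.67.136.0/21 -> LAN

r7, r0, r1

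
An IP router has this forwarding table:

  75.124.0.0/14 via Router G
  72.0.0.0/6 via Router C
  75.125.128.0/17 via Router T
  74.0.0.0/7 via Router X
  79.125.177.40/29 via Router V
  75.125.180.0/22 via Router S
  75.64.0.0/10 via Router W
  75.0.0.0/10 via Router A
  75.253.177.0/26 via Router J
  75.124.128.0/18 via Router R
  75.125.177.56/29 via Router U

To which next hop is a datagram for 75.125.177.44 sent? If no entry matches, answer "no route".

Router T

Routes whose prefix contains 75.125.177.44:
  72.0.0.0/6 (72.0.0.0 - 75.255.255.255) -> Router C
  74.0.0.0/7 (74.0.0.0 - 75.255.255.255) -> Router X
  75.64.0.0/10 (75.64.0.0 - 75.127.255.255) -> Router W
  75.124.0.0/14 (75.124.0.0 - 75.127.255.255) -> Router G
  75.125.128.0/17 (75.125.128.0 - 75.125.255.255) -> Router T
More-specific entries that do NOT match:
  79.125.177.40/29 (79.125.177.40 - 79.125.177.47) does not contain 75.125.177.44
  75.125.177.56/29 (75.125.177.56 - 75.125.177.63) does not contain 75.125.177.44
  75.253.177.0/26 (75.253.177.0 - 75.253.177.63) does not contain 75.125.177.44
  75.125.180.0/22 (75.125.180.0 - 75.125.183.255) does not contain 75.125.177.44
  75.124.128.0/18 (75.124.128.0 - 75.124.191.255) does not contain 75.125.177.44
Longest matching prefix is /17 -> next hop Router T.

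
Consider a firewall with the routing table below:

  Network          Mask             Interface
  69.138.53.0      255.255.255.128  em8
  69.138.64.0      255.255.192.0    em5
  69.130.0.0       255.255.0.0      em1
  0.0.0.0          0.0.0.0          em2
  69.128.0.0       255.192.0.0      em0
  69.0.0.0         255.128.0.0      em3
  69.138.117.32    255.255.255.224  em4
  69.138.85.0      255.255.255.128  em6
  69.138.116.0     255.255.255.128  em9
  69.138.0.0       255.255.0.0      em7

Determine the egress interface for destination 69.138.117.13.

em5

Routes whose prefix contains 69.138.117.13:
  0.0.0.0/0 (default, matches everything) -> em2
  69.128.0.0/10 (69.128.0.0 - 69.191.255.255) -> em0
  69.138.0.0/16 (69.138.0.0 - 69.138.255.255) -> em7
  69.138.64.0/18 (69.138.64.0 - 69.138.127.255) -> em5
More-specific entries that do NOT match:
  69.138.117.32/27 (69.138.117.32 - 69.138.117.63) does not contain 69.138.117.13
  69.138.53.0/25 (69.138.53.0 - 69.138.53.127) does not contain 69.138.117.13
  69.138.85.0/25 (69.138.85.0 - 69.138.85.127) does not contain 69.138.117.13
  69.138.116.0/25 (69.138.116.0 - 69.138.116.127) does not contain 69.138.117.13
Longest matching prefix is /18 -> interface em5.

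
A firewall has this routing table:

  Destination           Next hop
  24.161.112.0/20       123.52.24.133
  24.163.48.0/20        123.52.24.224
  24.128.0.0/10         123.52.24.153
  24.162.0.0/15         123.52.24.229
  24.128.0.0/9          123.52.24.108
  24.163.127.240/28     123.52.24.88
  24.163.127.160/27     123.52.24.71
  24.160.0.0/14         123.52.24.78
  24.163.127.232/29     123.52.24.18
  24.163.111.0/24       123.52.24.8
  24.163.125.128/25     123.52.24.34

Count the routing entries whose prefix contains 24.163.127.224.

Prefixes containing 24.163.127.224:
  24.128.0.0/9 (24.128.0.0 - 24.255.255.255)
  24.128.0.0/10 (24.128.0.0 - 24.191.255.255)
  24.160.0.0/14 (24.160.0.0 - 24.163.255.255)
  24.162.0.0/15 (24.162.0.0 - 24.163.255.255)
Total matching entries: 4.

4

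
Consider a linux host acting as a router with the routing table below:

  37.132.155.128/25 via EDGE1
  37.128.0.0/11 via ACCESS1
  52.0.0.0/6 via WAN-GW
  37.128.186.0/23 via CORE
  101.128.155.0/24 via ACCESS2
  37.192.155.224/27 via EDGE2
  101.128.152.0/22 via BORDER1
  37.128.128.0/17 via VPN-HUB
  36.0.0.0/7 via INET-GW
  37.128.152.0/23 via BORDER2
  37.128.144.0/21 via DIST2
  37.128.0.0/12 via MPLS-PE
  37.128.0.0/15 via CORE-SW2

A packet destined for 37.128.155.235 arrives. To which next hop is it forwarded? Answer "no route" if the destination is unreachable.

VPN-HUB

Routes whose prefix contains 37.128.155.235:
  36.0.0.0/7 (36.0.0.0 - 37.255.255.255) -> INET-GW
  37.128.0.0/11 (37.128.0.0 - 37.159.255.255) -> ACCESS1
  37.128.0.0/12 (37.128.0.0 - 37.143.255.255) -> MPLS-PE
  37.128.0.0/15 (37.128.0.0 - 37.129.255.255) -> CORE-SW2
  37.128.128.0/17 (37.128.128.0 - 37.128.255.255) -> VPN-HUB
More-specific entries that do NOT match:
  37.192.155.224/27 (37.192.155.224 - 37.192.155.255) does not contain 37.128.155.235
  37.132.155.128/25 (37.132.155.128 - 37.132.155.255) does not contain 37.128.155.235
  101.128.155.0/24 (101.128.155.0 - 101.128.155.255) does not contain 37.128.155.235
  37.128.186.0/23 (37.128.186.0 - 37.128.187.255) does not contain 37.128.155.235
  37.128.152.0/23 (37.128.152.0 - 37.128.153.255) does not contain 37.128.155.235
  101.128.152.0/22 (101.128.152.0 - 101.128.155.255) does not contain 37.128.155.235
  37.128.144.0/21 (37.128.144.0 - 37.128.151.255) does not contain 37.128.155.235
Longest matching prefix is /17 -> next hop VPN-HUB.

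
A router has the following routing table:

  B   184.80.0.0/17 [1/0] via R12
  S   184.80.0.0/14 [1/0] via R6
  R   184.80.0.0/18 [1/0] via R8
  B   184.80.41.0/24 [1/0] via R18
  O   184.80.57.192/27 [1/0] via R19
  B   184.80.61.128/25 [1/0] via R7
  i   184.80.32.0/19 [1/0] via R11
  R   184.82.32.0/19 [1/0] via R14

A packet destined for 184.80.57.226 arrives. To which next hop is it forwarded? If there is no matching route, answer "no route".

Routes whose prefix contains 184.80.57.226:
  184.80.0.0/14 (184.80.0.0 - 184.83.255.255) -> R6
  184.80.0.0/17 (184.80.0.0 - 184.80.127.255) -> R12
  184.80.0.0/18 (184.80.0.0 - 184.80.63.255) -> R8
  184.80.32.0/19 (184.80.32.0 - 184.80.63.255) -> R11
More-specific entries that do NOT match:
  184.80.57.192/27 (184.80.57.192 - 184.80.57.223) does not contain 184.80.57.226
  184.80.61.128/25 (184.80.61.128 - 184.80.61.255) does not contain 184.80.57.226
  184.80.41.0/24 (184.80.41.0 - 184.80.41.255) does not contain 184.80.57.226
Longest matching prefix is /19 -> next hop R11.

R11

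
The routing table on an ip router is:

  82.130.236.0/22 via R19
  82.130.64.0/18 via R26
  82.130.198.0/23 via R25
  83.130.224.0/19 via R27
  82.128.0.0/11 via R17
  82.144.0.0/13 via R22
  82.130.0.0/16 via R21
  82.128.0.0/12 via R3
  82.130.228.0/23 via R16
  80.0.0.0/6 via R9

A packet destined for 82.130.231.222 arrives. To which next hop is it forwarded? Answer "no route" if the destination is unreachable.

R21

Routes whose prefix contains 82.130.231.222:
  80.0.0.0/6 (80.0.0.0 - 83.255.255.255) -> R9
  82.128.0.0/11 (82.128.0.0 - 82.159.255.255) -> R17
  82.128.0.0/12 (82.128.0.0 - 82.143.255.255) -> R3
  82.130.0.0/16 (82.130.0.0 - 82.130.255.255) -> R21
More-specific entries that do NOT match:
  82.130.198.0/23 (82.130.198.0 - 82.130.199.255) does not contain 82.130.231.222
  82.130.228.0/23 (82.130.228.0 - 82.130.229.255) does not contain 82.130.231.222
  82.130.236.0/22 (82.130.236.0 - 82.130.239.255) does not contain 82.130.231.222
  83.130.224.0/19 (83.130.224.0 - 83.130.255.255) does not contain 82.130.231.222
  82.130.64.0/18 (82.130.64.0 - 82.130.127.255) does not contain 82.130.231.222
Longest matching prefix is /16 -> next hop R21.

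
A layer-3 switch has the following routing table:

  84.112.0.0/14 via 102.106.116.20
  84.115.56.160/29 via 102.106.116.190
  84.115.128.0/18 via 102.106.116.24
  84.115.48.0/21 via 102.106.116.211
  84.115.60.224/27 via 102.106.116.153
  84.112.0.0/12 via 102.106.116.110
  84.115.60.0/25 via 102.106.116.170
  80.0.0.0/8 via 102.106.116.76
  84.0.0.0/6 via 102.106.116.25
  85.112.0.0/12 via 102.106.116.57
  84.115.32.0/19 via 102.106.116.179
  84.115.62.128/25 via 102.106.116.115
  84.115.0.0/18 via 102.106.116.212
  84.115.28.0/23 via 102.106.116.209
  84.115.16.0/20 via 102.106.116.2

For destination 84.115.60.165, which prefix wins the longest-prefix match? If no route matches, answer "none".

84.115.32.0/19

Entries matching 84.115.60.165:
  84.0.0.0/6 (84.0.0.0 - 87.255.255.255)
  84.112.0.0/12 (84.112.0.0 - 84.127.255.255)
  84.112.0.0/14 (84.112.0.0 - 84.115.255.255)
  84.115.0.0/18 (84.115.0.0 - 84.115.63.255)
  84.115.32.0/19 (84.115.32.0 - 84.115.63.255)
Most specific is 84.115.32.0/19.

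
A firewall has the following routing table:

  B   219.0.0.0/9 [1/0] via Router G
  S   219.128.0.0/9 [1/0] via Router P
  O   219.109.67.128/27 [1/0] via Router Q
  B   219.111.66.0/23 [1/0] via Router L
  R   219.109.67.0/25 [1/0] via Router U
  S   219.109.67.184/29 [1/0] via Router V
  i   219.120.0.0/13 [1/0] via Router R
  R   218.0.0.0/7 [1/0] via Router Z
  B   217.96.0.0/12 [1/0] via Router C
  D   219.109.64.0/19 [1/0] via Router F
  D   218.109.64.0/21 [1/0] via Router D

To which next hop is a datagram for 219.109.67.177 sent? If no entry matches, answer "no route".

Router F

Routes whose prefix contains 219.109.67.177:
  218.0.0.0/7 (218.0.0.0 - 219.255.255.255) -> Router Z
  219.0.0.0/9 (219.0.0.0 - 219.127.255.255) -> Router G
  219.109.64.0/19 (219.109.64.0 - 219.109.95.255) -> Router F
More-specific entries that do NOT match:
  219.109.67.184/29 (219.109.67.184 - 219.109.67.191) does not contain 219.109.67.177
  219.109.67.128/27 (219.109.67.128 - 219.109.67.159) does not contain 219.109.67.177
  219.109.67.0/25 (219.109.67.0 - 219.109.67.127) does not contain 219.109.67.177
  219.111.66.0/23 (219.111.66.0 - 219.111.67.255) does not contain 219.109.67.177
  218.109.64.0/21 (218.109.64.0 - 218.109.71.255) does not contain 219.109.67.177
Longest matching prefix is /19 -> next hop Router F.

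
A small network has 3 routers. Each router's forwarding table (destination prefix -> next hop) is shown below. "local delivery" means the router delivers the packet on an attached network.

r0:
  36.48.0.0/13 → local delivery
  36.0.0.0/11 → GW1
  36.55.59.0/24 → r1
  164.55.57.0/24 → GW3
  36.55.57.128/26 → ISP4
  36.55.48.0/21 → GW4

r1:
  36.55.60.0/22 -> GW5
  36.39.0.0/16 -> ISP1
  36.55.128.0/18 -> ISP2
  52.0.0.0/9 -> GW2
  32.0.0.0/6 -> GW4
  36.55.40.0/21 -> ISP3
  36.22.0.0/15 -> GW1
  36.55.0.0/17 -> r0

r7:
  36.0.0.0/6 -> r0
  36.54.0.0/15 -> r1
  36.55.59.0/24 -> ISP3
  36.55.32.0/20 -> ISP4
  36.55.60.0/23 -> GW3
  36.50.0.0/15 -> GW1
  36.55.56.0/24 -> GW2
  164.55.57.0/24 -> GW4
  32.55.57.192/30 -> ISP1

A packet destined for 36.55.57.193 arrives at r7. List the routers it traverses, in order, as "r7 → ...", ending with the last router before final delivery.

At r7: longest match for 36.55.57.193 is 36.54.0.0/15 -> r1
At r1: longest match for 36.55.57.193 is 36.55.0.0/17 -> r0
At r0: longest match for 36.55.57.193 is 36.48.0.0/13 -> local delivery

r7 → r1 → r0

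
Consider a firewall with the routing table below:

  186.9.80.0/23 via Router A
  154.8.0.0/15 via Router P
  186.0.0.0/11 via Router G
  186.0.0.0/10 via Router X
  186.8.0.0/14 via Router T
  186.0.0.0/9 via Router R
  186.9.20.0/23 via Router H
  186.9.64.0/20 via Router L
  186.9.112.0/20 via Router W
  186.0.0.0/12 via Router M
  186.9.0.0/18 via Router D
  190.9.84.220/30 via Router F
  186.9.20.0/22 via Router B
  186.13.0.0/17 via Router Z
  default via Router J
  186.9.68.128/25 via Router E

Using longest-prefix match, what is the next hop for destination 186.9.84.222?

Routes whose prefix contains 186.9.84.222:
  0.0.0.0/0 (default, matches everything) -> Router J
  186.0.0.0/9 (186.0.0.0 - 186.127.255.255) -> Router R
  186.0.0.0/10 (186.0.0.0 - 186.63.255.255) -> Router X
  186.0.0.0/11 (186.0.0.0 - 186.31.255.255) -> Router G
  186.0.0.0/12 (186.0.0.0 - 186.15.255.255) -> Router M
  186.8.0.0/14 (186.8.0.0 - 186.11.255.255) -> Router T
More-specific entries that do NOT match:
  190.9.84.220/30 (190.9.84.220 - 190.9.84.223) does not contain 186.9.84.222
  186.9.68.128/25 (186.9.68.128 - 186.9.68.255) does not contain 186.9.84.222
  186.9.80.0/23 (186.9.80.0 - 186.9.81.255) does not contain 186.9.84.222
  186.9.20.0/23 (186.9.20.0 - 186.9.21.255) does not contain 186.9.84.222
  186.9.20.0/22 (186.9.20.0 - 186.9.23.255) does not contain 186.9.84.222
  186.9.64.0/20 (186.9.64.0 - 186.9.79.255) does not contain 186.9.84.222
  186.9.112.0/20 (186.9.112.0 - 186.9.127.255) does not contain 186.9.84.222
  186.9.0.0/18 (186.9.0.0 - 186.9.63.255) does not contain 186.9.84.222
  186.13.0.0/17 (186.13.0.0 - 186.13.127.255) does not contain 186.9.84.222
  154.8.0.0/15 (154.8.0.0 - 154.9.255.255) does not contain 186.9.84.222
Longest matching prefix is /14 -> next hop Router T.

Router T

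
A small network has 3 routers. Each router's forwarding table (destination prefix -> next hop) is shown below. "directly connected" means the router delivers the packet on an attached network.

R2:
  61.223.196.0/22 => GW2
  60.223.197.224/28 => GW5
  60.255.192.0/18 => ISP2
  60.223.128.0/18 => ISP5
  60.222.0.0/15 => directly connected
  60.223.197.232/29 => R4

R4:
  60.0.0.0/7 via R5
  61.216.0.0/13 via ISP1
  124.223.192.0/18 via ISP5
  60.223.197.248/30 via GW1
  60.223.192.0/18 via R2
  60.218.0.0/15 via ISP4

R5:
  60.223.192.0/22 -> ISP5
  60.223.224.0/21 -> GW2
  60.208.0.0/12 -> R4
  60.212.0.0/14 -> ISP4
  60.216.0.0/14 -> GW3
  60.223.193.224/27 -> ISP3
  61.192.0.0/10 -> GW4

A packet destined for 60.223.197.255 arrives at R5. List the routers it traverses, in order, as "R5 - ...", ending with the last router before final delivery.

At R5: longest match for 60.223.197.255 is 60.208.0.0/12 -> R4
At R4: longest match for 60.223.197.255 is 60.223.192.0/18 -> R2
At R2: longest match for 60.223.197.255 is 60.222.0.0/15 -> directly connected

R5 - R4 - R2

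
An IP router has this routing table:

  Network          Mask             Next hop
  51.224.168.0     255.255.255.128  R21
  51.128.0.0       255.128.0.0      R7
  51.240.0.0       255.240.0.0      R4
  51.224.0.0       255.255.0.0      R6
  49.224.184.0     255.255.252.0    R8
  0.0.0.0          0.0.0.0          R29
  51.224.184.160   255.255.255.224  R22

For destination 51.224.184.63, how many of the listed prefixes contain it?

3

Prefixes containing 51.224.184.63:
  0.0.0.0/0 (default, matches everything)
  51.128.0.0/9 (51.128.0.0 - 51.255.255.255)
  51.224.0.0/16 (51.224.0.0 - 51.224.255.255)
Total matching entries: 3.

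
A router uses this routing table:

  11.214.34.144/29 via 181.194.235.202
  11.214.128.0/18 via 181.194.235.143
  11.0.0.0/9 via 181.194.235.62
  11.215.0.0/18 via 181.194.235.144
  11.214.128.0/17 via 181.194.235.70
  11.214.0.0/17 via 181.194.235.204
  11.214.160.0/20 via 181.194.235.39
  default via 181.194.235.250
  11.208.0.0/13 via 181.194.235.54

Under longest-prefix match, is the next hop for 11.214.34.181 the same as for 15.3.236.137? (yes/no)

no

11.214.34.181: longest match 11.214.0.0/17 -> 181.194.235.204
15.3.236.137: longest match 0.0.0.0/0 -> 181.194.235.250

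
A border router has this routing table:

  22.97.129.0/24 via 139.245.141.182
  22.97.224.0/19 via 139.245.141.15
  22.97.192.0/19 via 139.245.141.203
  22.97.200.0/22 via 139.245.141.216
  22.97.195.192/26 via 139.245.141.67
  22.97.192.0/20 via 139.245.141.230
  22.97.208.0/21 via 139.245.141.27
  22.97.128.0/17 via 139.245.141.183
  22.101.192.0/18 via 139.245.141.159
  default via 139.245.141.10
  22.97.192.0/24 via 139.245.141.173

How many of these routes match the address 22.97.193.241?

Prefixes containing 22.97.193.241:
  0.0.0.0/0 (default, matches everything)
  22.97.128.0/17 (22.97.128.0 - 22.97.255.255)
  22.97.192.0/19 (22.97.192.0 - 22.97.223.255)
  22.97.192.0/20 (22.97.192.0 - 22.97.207.255)
Total matching entries: 4.

4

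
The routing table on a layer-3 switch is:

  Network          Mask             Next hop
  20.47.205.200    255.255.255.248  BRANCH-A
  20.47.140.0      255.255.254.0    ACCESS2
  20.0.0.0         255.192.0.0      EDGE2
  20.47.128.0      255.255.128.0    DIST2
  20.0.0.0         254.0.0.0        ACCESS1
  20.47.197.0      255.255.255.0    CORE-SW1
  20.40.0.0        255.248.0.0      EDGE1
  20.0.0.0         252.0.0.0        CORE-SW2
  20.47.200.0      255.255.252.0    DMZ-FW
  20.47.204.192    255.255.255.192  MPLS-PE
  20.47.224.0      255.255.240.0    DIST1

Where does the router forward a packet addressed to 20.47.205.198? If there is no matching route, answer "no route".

DIST2

Routes whose prefix contains 20.47.205.198:
  20.0.0.0/6 (20.0.0.0 - 23.255.255.255) -> CORE-SW2
  20.0.0.0/7 (20.0.0.0 - 21.255.255.255) -> ACCESS1
  20.0.0.0/10 (20.0.0.0 - 20.63.255.255) -> EDGE2
  20.40.0.0/13 (20.40.0.0 - 20.47.255.255) -> EDGE1
  20.47.128.0/17 (20.47.128.0 - 20.47.255.255) -> DIST2
More-specific entries that do NOT match:
  20.47.205.200/29 (20.47.205.200 - 20.47.205.207) does not contain 20.47.205.198
  20.47.204.192/26 (20.47.204.192 - 20.47.204.255) does not contain 20.47.205.198
  20.47.197.0/24 (20.47.197.0 - 20.47.197.255) does not contain 20.47.205.198
  20.47.140.0/23 (20.47.140.0 - 20.47.141.255) does not contain 20.47.205.198
  20.47.200.0/22 (20.47.200.0 - 20.47.203.255) does not contain 20.47.205.198
  20.47.224.0/20 (20.47.224.0 - 20.47.239.255) does not contain 20.47.205.198
Longest matching prefix is /17 -> next hop DIST2.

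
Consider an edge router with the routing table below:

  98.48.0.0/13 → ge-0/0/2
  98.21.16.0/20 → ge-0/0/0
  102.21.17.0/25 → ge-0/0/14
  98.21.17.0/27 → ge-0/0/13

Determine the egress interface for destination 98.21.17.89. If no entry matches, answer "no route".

Routes whose prefix contains 98.21.17.89:
  98.21.16.0/20 (98.21.16.0 - 98.21.31.255) -> ge-0/0/0
More-specific entries that do NOT match:
  98.21.17.0/27 (98.21.17.0 - 98.21.17.31) does not contain 98.21.17.89
  102.21.17.0/25 (102.21.17.0 - 102.21.17.127) does not contain 98.21.17.89
Longest matching prefix is /20 -> interface ge-0/0/0.

ge-0/0/0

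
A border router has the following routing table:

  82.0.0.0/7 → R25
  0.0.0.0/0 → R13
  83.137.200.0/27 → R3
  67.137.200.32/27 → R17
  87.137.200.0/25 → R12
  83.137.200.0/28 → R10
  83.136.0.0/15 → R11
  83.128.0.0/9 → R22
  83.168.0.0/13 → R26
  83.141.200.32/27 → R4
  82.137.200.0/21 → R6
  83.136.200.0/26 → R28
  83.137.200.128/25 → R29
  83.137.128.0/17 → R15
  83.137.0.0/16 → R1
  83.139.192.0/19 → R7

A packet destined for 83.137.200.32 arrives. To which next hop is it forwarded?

Routes whose prefix contains 83.137.200.32:
  0.0.0.0/0 (default, matches everything) -> R13
  82.0.0.0/7 (82.0.0.0 - 83.255.255.255) -> R25
  83.128.0.0/9 (83.128.0.0 - 83.255.255.255) -> R22
  83.136.0.0/15 (83.136.0.0 - 83.137.255.255) -> R11
  83.137.0.0/16 (83.137.0.0 - 83.137.255.255) -> R1
  83.137.128.0/17 (83.137.128.0 - 83.137.255.255) -> R15
More-specific entries that do NOT match:
  83.137.200.0/28 (83.137.200.0 - 83.137.200.15) does not contain 83.137.200.32
  83.137.200.0/27 (83.137.200.0 - 83.137.200.31) does not contain 83.137.200.32
  67.137.200.32/27 (67.137.200.32 - 67.137.200.63) does not contain 83.137.200.32
  83.141.200.32/27 (83.141.200.32 - 83.141.200.63) does not contain 83.137.200.32
  83.136.200.0/26 (83.136.200.0 - 83.136.200.63) does not contain 83.137.200.32
  87.137.200.0/25 (87.137.200.0 - 87.137.200.127) does not contain 83.137.200.32
  83.137.200.128/25 (83.137.200.128 - 83.137.200.255) does not contain 83.137.200.32
  82.137.200.0/21 (82.137.200.0 - 82.137.207.255) does not contain 83.137.200.32
  83.139.192.0/19 (83.139.192.0 - 83.139.223.255) does not contain 83.137.200.32
Longest matching prefix is /17 -> next hop R15.

R15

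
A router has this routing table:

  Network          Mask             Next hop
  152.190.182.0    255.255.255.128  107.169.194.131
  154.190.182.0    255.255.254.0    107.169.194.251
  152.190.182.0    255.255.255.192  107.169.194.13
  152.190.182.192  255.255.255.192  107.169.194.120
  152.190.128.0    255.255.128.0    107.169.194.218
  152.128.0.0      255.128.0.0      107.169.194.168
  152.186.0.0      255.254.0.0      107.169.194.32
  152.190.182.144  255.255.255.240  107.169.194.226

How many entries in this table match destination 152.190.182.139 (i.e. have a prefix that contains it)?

2

Prefixes containing 152.190.182.139:
  152.128.0.0/9 (152.128.0.0 - 152.255.255.255)
  152.190.128.0/17 (152.190.128.0 - 152.190.255.255)
Total matching entries: 2.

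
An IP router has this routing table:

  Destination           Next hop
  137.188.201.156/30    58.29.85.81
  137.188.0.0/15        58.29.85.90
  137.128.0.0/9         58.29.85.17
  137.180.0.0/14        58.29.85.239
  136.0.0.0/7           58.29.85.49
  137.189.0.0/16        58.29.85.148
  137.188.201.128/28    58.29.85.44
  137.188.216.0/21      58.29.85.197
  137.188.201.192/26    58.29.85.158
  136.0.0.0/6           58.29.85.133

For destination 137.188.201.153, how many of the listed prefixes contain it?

4

Prefixes containing 137.188.201.153:
  136.0.0.0/6 (136.0.0.0 - 139.255.255.255)
  136.0.0.0/7 (136.0.0.0 - 137.255.255.255)
  137.128.0.0/9 (137.128.0.0 - 137.255.255.255)
  137.188.0.0/15 (137.188.0.0 - 137.189.255.255)
Total matching entries: 4.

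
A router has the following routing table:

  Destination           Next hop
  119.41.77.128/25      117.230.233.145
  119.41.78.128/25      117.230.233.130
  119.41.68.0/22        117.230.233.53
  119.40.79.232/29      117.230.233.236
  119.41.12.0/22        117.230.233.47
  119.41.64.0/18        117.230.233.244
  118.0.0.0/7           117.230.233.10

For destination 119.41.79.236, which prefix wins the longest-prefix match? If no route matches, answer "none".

Entries matching 119.41.79.236:
  118.0.0.0/7 (118.0.0.0 - 119.255.255.255)
  119.41.64.0/18 (119.41.64.0 - 119.41.127.255)
Most specific is 119.41.64.0/18.

119.41.64.0/18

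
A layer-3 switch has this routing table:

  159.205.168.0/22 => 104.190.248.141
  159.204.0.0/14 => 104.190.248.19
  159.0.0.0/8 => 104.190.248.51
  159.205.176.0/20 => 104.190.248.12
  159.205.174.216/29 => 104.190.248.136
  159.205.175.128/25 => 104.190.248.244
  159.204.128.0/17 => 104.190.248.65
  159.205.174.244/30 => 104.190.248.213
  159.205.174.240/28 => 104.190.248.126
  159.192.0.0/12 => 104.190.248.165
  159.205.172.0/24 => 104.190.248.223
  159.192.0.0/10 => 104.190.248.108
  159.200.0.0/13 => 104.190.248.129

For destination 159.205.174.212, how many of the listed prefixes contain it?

Prefixes containing 159.205.174.212:
  159.0.0.0/8 (159.0.0.0 - 159.255.255.255)
  159.192.0.0/10 (159.192.0.0 - 159.255.255.255)
  159.192.0.0/12 (159.192.0.0 - 159.207.255.255)
  159.200.0.0/13 (159.200.0.0 - 159.207.255.255)
  159.204.0.0/14 (159.204.0.0 - 159.207.255.255)
Total matching entries: 5.

5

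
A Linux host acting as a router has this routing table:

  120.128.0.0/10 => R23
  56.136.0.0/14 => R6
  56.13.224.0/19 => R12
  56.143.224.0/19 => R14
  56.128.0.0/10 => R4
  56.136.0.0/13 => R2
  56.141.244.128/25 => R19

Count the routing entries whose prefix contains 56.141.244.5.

2

Prefixes containing 56.141.244.5:
  56.128.0.0/10 (56.128.0.0 - 56.191.255.255)
  56.136.0.0/13 (56.136.0.0 - 56.143.255.255)
Total matching entries: 2.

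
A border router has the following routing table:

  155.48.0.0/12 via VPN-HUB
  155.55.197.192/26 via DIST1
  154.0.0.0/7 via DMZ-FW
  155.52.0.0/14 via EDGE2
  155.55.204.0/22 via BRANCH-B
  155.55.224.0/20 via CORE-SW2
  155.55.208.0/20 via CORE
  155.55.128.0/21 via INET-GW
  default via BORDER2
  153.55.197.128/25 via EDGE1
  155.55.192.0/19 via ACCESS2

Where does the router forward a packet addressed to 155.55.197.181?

Routes whose prefix contains 155.55.197.181:
  0.0.0.0/0 (default, matches everything) -> BORDER2
  154.0.0.0/7 (154.0.0.0 - 155.255.255.255) -> DMZ-FW
  155.48.0.0/12 (155.48.0.0 - 155.63.255.255) -> VPN-HUB
  155.52.0.0/14 (155.52.0.0 - 155.55.255.255) -> EDGE2
  155.55.192.0/19 (155.55.192.0 - 155.55.223.255) -> ACCESS2
More-specific entries that do NOT match:
  155.55.197.192/26 (155.55.197.192 - 155.55.197.255) does not contain 155.55.197.181
  153.55.197.128/25 (153.55.197.128 - 153.55.197.255) does not contain 155.55.197.181
  155.55.204.0/22 (155.55.204.0 - 155.55.207.255) does not contain 155.55.197.181
  155.55.128.0/21 (155.55.128.0 - 155.55.135.255) does not contain 155.55.197.181
  155.55.224.0/20 (155.55.224.0 - 155.55.239.255) does not contain 155.55.197.181
  155.55.208.0/20 (155.55.208.0 - 155.55.223.255) does not contain 155.55.197.181
Longest matching prefix is /19 -> next hop ACCESS2.

ACCESS2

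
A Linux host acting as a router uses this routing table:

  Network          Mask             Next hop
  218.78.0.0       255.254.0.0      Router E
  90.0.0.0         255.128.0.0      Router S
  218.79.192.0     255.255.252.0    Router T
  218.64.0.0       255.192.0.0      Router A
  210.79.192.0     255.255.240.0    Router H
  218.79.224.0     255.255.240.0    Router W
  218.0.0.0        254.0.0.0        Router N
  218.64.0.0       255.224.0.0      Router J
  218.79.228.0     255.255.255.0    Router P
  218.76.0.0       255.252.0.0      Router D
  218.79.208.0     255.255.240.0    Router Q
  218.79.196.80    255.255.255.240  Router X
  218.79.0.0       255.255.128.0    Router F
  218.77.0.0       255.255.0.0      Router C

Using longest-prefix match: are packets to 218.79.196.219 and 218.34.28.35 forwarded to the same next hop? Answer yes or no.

218.79.196.219: longest match 218.78.0.0/15 -> Router E
218.34.28.35: longest match 218.0.0.0/7 -> Router N

no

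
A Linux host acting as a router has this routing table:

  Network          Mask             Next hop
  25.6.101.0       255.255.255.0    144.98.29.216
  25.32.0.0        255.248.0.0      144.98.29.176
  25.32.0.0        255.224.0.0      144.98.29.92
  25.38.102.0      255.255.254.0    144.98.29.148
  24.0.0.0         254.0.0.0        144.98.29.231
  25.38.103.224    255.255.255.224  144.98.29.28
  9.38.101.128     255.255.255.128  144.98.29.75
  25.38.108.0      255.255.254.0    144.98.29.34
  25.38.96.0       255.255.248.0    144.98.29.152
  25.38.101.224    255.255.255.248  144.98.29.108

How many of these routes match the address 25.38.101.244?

Prefixes containing 25.38.101.244:
  24.0.0.0/7 (24.0.0.0 - 25.255.255.255)
  25.32.0.0/11 (25.32.0.0 - 25.63.255.255)
  25.32.0.0/13 (25.32.0.0 - 25.39.255.255)
  25.38.96.0/21 (25.38.96.0 - 25.38.103.255)
Total matching entries: 4.

4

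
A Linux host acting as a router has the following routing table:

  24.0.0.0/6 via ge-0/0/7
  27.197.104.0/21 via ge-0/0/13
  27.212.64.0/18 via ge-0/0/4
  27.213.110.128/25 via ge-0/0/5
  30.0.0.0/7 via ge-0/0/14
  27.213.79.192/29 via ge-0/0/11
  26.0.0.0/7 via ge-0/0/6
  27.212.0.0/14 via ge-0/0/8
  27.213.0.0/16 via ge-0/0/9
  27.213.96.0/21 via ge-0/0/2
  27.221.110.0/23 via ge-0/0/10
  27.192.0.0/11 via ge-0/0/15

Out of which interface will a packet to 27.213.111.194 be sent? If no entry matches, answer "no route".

Routes whose prefix contains 27.213.111.194:
  24.0.0.0/6 (24.0.0.0 - 27.255.255.255) -> ge-0/0/7
  26.0.0.0/7 (26.0.0.0 - 27.255.255.255) -> ge-0/0/6
  27.192.0.0/11 (27.192.0.0 - 27.223.255.255) -> ge-0/0/15
  27.212.0.0/14 (27.212.0.0 - 27.215.255.255) -> ge-0/0/8
  27.213.0.0/16 (27.213.0.0 - 27.213.255.255) -> ge-0/0/9
More-specific entries that do NOT match:
  27.213.79.192/29 (27.213.79.192 - 27.213.79.199) does not contain 27.213.111.194
  27.213.110.128/25 (27.213.110.128 - 27.213.110.255) does not contain 27.213.111.194
  27.221.110.0/23 (27.221.110.0 - 27.221.111.255) does not contain 27.213.111.194
  27.197.104.0/21 (27.197.104.0 - 27.197.111.255) does not contain 27.213.111.194
  27.213.96.0/21 (27.213.96.0 - 27.213.103.255) does not contain 27.213.111.194
  27.212.64.0/18 (27.212.64.0 - 27.212.127.255) does not contain 27.213.111.194
Longest matching prefix is /16 -> interface ge-0/0/9.

ge-0/0/9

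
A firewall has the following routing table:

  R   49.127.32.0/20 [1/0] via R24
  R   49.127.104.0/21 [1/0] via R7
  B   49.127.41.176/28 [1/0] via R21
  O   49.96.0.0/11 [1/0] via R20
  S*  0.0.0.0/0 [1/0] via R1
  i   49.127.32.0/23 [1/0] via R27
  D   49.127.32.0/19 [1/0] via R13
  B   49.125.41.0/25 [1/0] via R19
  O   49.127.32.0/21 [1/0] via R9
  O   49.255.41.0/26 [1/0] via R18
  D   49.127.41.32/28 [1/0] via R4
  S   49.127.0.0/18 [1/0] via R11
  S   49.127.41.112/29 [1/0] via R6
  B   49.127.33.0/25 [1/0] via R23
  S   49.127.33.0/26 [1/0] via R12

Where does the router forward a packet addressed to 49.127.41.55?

R24

Routes whose prefix contains 49.127.41.55:
  0.0.0.0/0 (default, matches everything) -> R1
  49.96.0.0/11 (49.96.0.0 - 49.127.255.255) -> R20
  49.127.0.0/18 (49.127.0.0 - 49.127.63.255) -> R11
  49.127.32.0/19 (49.127.32.0 - 49.127.63.255) -> R13
  49.127.32.0/20 (49.127.32.0 - 49.127.47.255) -> R24
More-specific entries that do NOT match:
  49.127.41.112/29 (49.127.41.112 - 49.127.41.119) does not contain 49.127.41.55
  49.127.41.176/28 (49.127.41.176 - 49.127.41.191) does not contain 49.127.41.55
  49.127.41.32/28 (49.127.41.32 - 49.127.41.47) does not contain 49.127.41.55
  49.255.41.0/26 (49.255.41.0 - 49.255.41.63) does not contain 49.127.41.55
  49.127.33.0/26 (49.127.33.0 - 49.127.33.63) does not contain 49.127.41.55
  49.125.41.0/25 (49.125.41.0 - 49.125.41.127) does not contain 49.127.41.55
  49.127.33.0/25 (49.127.33.0 - 49.127.33.127) does not contain 49.127.41.55
  49.127.32.0/23 (49.127.32.0 - 49.127.33.255) does not contain 49.127.41.55
  49.127.104.0/21 (49.127.104.0 - 49.127.111.255) does not contain 49.127.41.55
  49.127.32.0/21 (49.127.32.0 - 49.127.39.255) does not contain 49.127.41.55
Longest matching prefix is /20 -> next hop R24.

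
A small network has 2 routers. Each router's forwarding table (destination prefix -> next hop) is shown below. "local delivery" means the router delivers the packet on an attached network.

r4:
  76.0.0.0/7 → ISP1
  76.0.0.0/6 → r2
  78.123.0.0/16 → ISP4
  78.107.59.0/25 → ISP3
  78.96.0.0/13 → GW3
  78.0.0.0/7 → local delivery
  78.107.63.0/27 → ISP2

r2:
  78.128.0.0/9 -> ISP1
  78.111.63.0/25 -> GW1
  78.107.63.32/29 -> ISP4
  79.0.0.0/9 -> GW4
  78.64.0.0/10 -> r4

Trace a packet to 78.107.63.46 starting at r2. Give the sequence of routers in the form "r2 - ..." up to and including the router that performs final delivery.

r2 - r4

At r2: longest match for 78.107.63.46 is 78.64.0.0/10 -> r4
At r4: longest match for 78.107.63.46 is 78.0.0.0/7 -> local delivery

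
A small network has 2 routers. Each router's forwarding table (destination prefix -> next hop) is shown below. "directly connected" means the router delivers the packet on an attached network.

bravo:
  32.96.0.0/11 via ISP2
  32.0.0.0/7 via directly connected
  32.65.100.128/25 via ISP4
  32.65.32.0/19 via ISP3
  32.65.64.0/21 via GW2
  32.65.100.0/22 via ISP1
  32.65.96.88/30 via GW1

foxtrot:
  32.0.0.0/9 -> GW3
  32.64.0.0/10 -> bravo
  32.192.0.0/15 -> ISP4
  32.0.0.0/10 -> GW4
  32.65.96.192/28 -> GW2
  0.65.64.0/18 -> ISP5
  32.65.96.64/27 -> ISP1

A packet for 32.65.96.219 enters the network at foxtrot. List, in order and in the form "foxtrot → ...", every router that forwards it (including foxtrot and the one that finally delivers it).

foxtrot → bravo

At foxtrot: longest match for 32.65.96.219 is 32.64.0.0/10 -> bravo
At bravo: longest match for 32.65.96.219 is 32.0.0.0/7 -> directly connected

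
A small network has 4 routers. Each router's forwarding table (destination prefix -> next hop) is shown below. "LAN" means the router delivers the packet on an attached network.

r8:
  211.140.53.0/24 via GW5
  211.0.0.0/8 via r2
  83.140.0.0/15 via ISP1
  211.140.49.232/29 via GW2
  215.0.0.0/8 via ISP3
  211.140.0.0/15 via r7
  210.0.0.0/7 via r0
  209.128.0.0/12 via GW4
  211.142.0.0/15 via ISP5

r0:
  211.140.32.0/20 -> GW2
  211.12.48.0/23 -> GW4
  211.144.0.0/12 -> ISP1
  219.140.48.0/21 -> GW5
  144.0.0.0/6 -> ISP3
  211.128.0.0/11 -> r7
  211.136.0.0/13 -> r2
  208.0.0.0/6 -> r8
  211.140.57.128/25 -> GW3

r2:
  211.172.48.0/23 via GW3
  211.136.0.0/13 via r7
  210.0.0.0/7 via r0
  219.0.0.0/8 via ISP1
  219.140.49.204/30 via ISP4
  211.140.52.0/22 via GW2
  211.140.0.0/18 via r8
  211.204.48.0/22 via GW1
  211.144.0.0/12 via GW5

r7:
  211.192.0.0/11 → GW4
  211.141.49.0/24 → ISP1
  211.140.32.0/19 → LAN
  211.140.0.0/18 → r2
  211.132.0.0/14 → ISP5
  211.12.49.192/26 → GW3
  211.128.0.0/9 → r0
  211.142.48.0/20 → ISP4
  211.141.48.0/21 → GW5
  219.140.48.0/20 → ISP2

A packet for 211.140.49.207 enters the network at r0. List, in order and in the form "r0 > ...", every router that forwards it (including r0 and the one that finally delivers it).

At r0: longest match for 211.140.49.207 is 211.136.0.0/13 -> r2
At r2: longest match for 211.140.49.207 is 211.140.0.0/18 -> r8
At r8: longest match for 211.140.49.207 is 211.140.0.0/15 -> r7
At r7: longest match for 211.140.49.207 is 211.140.32.0/19 -> LAN

r0 > r2 > r8 > r7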